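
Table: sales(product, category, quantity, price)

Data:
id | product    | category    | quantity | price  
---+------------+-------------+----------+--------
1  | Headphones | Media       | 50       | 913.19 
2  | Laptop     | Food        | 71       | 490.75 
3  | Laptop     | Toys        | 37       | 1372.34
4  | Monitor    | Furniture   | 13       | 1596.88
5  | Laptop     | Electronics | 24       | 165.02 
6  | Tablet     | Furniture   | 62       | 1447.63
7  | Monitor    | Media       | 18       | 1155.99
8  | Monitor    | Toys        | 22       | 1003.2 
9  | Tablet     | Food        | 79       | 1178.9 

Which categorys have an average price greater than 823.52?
SELECT category, AVG(price)
FROM sales
GROUP BY category
HAVING AVG(price) > 823.52

Result:
  Food: avg=834.83
  Furniture: avg=1522.26
  Media: avg=1034.59
  Toys: avg=1187.77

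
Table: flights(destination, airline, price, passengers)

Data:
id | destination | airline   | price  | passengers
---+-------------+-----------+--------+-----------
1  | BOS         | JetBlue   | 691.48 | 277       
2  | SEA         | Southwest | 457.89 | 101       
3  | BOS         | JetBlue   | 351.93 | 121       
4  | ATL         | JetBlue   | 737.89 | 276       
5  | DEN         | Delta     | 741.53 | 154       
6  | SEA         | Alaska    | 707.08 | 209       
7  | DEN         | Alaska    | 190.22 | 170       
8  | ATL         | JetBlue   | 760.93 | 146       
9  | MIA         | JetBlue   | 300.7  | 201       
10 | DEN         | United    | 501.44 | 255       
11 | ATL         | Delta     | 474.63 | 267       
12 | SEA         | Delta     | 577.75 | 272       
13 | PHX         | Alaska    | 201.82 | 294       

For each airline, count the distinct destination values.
SELECT airline, COUNT(DISTINCT destination)
FROM flights
GROUP BY airline

Result:
  Alaska: 3 distinct
  Delta: 3 distinct
  JetBlue: 3 distinct
  Southwest: 1 distinct
  United: 1 distinct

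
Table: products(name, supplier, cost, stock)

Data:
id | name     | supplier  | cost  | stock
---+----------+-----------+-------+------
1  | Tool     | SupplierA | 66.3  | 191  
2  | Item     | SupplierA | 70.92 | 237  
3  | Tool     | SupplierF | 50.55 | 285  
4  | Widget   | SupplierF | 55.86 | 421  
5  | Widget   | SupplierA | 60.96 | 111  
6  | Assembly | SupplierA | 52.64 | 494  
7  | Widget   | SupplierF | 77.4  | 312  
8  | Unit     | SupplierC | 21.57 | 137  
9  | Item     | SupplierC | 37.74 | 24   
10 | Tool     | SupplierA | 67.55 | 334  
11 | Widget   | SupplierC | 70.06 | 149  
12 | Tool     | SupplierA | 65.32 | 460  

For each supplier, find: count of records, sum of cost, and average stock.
SELECT supplier,
       COUNT(*) as cnt,
       SUM(cost) as total_cost,
       AVG(stock) as avg_stock
FROM products
GROUP BY supplier

Result:
  SupplierA: 6 records, 383.69 total cost, 304.50 avg stock
  SupplierC: 3 records, 129.37 total cost, 103.33 avg stock
  SupplierF: 3 records, 183.81 total cost, 339.33 avg stock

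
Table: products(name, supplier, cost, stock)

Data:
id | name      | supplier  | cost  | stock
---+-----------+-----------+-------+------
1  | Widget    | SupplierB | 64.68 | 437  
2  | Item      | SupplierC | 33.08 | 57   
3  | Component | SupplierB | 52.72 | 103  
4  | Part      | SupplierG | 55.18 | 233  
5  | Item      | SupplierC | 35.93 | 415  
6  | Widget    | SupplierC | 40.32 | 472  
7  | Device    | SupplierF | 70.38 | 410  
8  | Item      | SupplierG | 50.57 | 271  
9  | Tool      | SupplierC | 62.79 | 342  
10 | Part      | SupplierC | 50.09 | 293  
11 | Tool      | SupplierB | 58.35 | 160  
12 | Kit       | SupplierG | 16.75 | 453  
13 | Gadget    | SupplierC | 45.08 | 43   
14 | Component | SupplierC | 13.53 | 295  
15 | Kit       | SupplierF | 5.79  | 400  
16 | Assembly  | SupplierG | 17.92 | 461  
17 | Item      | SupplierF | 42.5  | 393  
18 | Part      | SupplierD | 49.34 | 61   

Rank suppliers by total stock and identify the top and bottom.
SELECT supplier, SUM(stock)
FROM products
GROUP BY supplier
ORDER BY SUM(stock)

All groups:
  SupplierD: 61
  SupplierB: 700
  SupplierF: 1203
  SupplierG: 1418
  SupplierC: 1917

Highest: SupplierC (1917)
Lowest: SupplierD (61)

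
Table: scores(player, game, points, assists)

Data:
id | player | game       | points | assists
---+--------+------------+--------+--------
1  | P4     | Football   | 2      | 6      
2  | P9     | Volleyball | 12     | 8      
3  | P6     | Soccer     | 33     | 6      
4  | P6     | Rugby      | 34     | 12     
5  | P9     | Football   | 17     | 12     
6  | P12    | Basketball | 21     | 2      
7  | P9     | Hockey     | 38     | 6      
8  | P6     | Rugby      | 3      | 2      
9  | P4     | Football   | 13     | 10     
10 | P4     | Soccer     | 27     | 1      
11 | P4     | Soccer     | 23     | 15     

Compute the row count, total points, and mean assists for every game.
SELECT game,
       COUNT(*) as cnt,
       SUM(points) as total_points,
       AVG(assists) as avg_assists
FROM scores
GROUP BY game

Result:
  Basketball: 1 records, 21 total points, 2.00 avg assists
  Football: 3 records, 32 total points, 9.33 avg assists
  Hockey: 1 records, 38 total points, 6.00 avg assists
  Rugby: 2 records, 37 total points, 7.00 avg assists
  Soccer: 3 records, 83 total points, 7.33 avg assists
  Volleyball: 1 records, 12 total points, 8.00 avg assists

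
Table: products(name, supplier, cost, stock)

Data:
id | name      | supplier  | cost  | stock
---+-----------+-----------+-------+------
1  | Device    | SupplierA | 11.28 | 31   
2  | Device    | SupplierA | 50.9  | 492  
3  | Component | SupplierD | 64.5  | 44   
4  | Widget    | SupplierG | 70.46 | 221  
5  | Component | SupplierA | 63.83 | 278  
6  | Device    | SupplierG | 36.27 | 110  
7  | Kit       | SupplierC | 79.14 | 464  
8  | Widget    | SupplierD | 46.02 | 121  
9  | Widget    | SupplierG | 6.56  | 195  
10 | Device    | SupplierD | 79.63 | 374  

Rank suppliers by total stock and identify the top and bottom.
SELECT supplier, SUM(stock)
FROM products
GROUP BY supplier
ORDER BY SUM(stock)

All groups:
  SupplierC: 464
  SupplierG: 526
  SupplierD: 539
  SupplierA: 801

Highest: SupplierA (801)
Lowest: SupplierC (464)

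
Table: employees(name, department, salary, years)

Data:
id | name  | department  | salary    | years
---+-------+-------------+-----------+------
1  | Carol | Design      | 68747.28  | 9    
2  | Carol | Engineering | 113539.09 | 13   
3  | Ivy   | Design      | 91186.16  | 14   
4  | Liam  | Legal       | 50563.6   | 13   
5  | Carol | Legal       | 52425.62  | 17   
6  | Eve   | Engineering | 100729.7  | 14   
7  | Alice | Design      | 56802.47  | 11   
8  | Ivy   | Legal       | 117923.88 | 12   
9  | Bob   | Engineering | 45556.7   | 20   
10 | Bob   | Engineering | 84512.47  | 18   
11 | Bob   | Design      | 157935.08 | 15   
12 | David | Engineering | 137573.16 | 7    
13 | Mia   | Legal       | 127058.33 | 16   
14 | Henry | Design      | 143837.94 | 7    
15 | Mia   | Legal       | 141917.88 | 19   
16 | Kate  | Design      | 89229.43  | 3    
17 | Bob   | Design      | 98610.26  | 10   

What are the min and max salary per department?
SELECT department, MIN(salary), MAX(salary)
FROM employees
GROUP BY department

Result:
  Design: min=56802.47, max=157935.08
  Engineering: min=45556.70, max=137573.16
  Legal: min=50563.60, max=141917.88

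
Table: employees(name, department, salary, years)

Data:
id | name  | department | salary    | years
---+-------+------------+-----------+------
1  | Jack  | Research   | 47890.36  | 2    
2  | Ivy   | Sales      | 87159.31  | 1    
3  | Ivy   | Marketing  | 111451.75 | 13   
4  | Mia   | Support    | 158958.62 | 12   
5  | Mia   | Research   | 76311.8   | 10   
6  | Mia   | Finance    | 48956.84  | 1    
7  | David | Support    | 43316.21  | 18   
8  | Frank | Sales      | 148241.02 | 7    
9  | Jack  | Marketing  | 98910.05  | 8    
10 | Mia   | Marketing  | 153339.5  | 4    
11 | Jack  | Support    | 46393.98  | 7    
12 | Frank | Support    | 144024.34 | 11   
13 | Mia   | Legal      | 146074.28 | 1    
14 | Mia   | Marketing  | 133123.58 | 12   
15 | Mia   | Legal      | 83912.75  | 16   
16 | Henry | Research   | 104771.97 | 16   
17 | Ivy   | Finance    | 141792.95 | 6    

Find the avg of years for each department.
SELECT department, AVG(years) as result
FROM employees
GROUP BY department

Result:
  Finance: 3.50
  Legal: 8.50
  Marketing: 9.25
  Research: 9.33
  Sales: 4.00
  Support: 12.00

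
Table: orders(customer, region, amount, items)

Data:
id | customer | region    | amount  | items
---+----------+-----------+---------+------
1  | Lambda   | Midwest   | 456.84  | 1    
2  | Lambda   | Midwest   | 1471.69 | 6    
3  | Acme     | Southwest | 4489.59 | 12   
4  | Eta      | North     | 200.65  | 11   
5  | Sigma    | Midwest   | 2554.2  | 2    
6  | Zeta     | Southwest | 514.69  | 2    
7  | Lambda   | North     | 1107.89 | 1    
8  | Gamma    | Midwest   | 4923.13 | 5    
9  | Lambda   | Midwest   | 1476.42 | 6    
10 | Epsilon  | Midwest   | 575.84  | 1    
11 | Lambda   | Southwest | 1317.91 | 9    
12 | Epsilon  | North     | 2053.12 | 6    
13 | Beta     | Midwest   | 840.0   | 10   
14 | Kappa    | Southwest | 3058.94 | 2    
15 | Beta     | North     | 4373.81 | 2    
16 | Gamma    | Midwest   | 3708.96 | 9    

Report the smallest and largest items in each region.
SELECT region, MIN(items), MAX(items)
FROM orders
GROUP BY region

Result:
  Midwest: min=1, max=10
  North: min=1, max=11
  Southwest: min=2, max=12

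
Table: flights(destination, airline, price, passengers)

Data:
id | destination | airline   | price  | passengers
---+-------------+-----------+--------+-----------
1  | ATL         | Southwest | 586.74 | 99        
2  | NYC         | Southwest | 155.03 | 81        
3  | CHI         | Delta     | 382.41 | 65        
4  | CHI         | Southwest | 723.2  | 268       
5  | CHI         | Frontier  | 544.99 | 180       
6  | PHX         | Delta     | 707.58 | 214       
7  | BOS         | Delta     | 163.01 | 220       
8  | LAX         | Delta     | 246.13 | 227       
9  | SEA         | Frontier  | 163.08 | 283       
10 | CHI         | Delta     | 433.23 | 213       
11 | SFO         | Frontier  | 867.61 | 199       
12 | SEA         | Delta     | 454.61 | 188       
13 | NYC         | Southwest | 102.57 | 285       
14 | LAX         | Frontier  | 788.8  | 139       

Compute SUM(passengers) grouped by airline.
SELECT airline, SUM(passengers) as result
FROM flights
GROUP BY airline

Result:
  Delta: 1127
  Frontier: 801
  Southwest: 733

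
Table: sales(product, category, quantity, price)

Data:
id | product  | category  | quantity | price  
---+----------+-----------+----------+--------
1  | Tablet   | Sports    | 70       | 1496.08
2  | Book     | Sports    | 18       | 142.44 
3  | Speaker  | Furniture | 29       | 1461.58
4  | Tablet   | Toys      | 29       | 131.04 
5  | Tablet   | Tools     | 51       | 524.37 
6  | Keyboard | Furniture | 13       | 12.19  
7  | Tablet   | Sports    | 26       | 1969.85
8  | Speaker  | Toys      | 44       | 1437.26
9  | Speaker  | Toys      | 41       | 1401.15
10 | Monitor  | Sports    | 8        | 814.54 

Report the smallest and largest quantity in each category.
SELECT category, MIN(quantity), MAX(quantity)
FROM sales
GROUP BY category

Result:
  Furniture: min=13, max=29
  Sports: min=8, max=70
  Tools: min=51, max=51
  Toys: min=29, max=44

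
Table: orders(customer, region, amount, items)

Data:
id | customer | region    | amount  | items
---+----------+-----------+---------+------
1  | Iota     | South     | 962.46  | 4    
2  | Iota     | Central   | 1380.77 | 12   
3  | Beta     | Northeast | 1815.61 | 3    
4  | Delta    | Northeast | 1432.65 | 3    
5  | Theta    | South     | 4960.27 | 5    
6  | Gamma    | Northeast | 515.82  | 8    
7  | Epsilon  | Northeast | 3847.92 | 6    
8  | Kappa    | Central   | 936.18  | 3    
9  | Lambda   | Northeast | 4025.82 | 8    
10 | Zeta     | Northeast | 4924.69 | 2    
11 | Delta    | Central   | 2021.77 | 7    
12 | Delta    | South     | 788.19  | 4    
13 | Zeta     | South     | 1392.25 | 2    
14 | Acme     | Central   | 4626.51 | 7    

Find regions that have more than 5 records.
SELECT region, COUNT(*) as cnt
FROM orders
GROUP BY region
HAVING COUNT(*) > 5

Result:
  Northeast: 6

Note: HAVING filters groups after aggregation, WHERE filters rows before.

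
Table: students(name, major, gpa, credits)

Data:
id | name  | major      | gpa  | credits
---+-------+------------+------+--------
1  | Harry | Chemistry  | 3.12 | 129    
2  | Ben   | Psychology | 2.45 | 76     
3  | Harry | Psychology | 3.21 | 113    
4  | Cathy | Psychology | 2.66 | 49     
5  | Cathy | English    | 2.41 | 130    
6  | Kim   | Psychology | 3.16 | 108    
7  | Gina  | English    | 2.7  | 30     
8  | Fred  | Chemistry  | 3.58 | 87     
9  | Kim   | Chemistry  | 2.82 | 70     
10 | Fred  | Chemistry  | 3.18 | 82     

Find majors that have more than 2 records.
SELECT major, COUNT(*) as cnt
FROM students
GROUP BY major
HAVING COUNT(*) > 2

Result:
  Chemistry: 4
  Psychology: 4

Note: HAVING filters groups after aggregation, WHERE filters rows before.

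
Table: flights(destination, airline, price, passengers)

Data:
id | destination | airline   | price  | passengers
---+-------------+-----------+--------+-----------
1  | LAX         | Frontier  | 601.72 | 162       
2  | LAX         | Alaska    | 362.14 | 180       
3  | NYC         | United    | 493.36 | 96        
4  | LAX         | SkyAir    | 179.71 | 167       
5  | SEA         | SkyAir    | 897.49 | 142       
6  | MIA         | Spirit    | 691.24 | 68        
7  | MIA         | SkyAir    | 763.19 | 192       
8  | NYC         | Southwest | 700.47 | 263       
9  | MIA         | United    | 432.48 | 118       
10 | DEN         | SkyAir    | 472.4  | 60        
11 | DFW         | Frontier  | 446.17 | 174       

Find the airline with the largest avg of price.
SELECT airline, AVG(price) as val
FROM flights
GROUP BY airline
ORDER BY val DESC
LIMIT 1

Result: Southwest with avg(price) = 700.47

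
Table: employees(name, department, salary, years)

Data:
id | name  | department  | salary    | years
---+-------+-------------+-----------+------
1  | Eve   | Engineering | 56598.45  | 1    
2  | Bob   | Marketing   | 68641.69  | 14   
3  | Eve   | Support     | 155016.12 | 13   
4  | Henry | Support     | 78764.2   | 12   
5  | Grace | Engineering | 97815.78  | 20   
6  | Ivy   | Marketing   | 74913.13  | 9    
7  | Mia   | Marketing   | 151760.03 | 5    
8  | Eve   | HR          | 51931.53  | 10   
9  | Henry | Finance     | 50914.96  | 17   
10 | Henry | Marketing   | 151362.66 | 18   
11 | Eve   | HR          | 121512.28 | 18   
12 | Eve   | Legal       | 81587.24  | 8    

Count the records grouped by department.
SELECT department, COUNT(*) as count
FROM employees
GROUP BY department

Result:
  Engineering: 2
  Finance: 1
  HR: 2
  Legal: 1
  Marketing: 4
  Support: 2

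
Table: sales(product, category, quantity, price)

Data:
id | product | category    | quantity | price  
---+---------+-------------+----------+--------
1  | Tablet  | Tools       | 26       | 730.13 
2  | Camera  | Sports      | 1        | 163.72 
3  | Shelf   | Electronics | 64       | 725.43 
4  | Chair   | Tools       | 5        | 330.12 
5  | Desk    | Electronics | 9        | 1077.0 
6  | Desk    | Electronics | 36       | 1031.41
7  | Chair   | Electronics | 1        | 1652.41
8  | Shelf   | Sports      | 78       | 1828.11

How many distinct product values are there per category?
SELECT category, COUNT(DISTINCT product)
FROM sales
GROUP BY category

Result:
  Electronics: 3 distinct
  Sports: 2 distinct
  Tools: 2 distinct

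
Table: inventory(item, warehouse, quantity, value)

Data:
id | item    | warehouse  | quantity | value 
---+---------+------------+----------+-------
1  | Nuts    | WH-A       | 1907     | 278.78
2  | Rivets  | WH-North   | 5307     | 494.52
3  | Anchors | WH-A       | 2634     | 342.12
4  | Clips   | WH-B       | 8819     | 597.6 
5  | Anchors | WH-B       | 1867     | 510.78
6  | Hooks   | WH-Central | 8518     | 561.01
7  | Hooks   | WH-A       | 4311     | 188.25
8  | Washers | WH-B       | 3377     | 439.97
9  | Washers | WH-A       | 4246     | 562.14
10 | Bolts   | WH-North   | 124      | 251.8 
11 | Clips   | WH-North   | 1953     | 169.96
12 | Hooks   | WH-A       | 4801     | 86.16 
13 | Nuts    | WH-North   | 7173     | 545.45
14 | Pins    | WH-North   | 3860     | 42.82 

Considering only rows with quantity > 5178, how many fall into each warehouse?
SELECT warehouse, COUNT(*)
FROM inventory
WHERE quantity > 5178
GROUP BY warehouse

Note: WHERE filters rows before grouping.

Result:
  WH-B: 1
  WH-Central: 1
  WH-North: 2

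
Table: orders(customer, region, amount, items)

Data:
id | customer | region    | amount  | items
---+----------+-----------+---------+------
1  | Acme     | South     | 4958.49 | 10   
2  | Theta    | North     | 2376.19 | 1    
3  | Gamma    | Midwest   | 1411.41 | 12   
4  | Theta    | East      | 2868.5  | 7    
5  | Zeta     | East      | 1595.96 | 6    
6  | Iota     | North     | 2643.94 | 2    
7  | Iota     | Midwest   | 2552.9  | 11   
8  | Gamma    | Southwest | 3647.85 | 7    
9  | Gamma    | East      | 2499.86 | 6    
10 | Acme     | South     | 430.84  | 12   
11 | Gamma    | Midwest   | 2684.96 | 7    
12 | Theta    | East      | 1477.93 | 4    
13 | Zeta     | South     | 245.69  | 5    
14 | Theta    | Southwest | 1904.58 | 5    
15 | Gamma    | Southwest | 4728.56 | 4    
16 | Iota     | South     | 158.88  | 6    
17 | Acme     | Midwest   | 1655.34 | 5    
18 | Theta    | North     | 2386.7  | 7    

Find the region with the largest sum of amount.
SELECT region, SUM(amount) as val
FROM orders
GROUP BY region
ORDER BY val DESC
LIMIT 1

Result: Southwest with sum(amount) = 10280.99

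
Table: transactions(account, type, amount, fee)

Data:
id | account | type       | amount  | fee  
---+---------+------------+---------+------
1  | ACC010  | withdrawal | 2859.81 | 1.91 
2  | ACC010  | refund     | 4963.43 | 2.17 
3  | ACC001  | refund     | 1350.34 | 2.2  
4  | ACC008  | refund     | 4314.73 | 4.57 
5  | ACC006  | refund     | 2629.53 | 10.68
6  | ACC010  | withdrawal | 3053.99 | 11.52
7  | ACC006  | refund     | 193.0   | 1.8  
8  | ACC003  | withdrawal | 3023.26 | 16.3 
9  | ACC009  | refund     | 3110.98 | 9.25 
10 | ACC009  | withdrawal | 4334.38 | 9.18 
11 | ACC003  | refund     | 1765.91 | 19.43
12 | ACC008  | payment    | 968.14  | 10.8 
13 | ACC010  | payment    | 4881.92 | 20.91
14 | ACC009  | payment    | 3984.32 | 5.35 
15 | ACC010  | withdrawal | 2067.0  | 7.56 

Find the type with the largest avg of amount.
SELECT type, AVG(amount) as val
FROM transactions
GROUP BY type
ORDER BY val DESC
LIMIT 1

Result: payment with avg(amount) = 3278.13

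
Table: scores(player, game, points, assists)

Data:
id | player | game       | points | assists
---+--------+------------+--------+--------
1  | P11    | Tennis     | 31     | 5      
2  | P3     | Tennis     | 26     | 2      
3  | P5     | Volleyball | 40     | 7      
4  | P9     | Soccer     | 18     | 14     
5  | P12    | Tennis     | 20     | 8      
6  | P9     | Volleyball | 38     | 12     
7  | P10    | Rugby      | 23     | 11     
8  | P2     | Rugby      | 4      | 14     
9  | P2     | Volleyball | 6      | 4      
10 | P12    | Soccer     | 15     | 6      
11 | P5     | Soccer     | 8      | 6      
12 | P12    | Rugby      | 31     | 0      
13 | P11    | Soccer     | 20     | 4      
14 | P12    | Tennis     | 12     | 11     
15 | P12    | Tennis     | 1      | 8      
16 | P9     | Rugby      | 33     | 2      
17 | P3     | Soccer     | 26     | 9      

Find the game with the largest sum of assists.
SELECT game, SUM(assists) as val
FROM scores
GROUP BY game
ORDER BY val DESC
LIMIT 1

Result: Soccer with sum(assists) = 39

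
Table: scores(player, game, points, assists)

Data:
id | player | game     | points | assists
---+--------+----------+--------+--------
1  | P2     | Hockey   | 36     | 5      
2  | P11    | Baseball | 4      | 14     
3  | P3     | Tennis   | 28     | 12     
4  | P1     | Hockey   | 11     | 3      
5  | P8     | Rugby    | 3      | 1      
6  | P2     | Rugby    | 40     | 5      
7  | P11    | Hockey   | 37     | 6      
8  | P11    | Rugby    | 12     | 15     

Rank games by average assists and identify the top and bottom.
SELECT game, AVG(assists)
FROM scores
GROUP BY game
ORDER BY AVG(assists)

All groups:
  Hockey: 4.67
  Rugby: 7.00
  Tennis: 12.00
  Baseball: 14.00

Highest: Baseball (14.00)
Lowest: Hockey (4.67)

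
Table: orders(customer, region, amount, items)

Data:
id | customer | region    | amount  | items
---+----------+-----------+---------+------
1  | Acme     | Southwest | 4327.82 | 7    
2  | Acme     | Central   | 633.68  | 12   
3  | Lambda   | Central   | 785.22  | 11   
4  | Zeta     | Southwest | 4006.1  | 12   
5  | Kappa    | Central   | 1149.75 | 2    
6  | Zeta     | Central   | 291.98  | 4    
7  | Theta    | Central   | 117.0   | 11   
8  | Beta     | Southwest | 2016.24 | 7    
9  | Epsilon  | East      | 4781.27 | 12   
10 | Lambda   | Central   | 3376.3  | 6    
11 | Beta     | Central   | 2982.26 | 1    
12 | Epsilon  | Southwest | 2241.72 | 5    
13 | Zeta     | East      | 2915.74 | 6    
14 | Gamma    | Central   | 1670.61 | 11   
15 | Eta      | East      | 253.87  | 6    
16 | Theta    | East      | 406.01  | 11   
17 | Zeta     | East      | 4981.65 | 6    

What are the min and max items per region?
SELECT region, MIN(items), MAX(items)
FROM orders
GROUP BY region

Result:
  Central: min=1, max=12
  East: min=6, max=12
  Southwest: min=5, max=12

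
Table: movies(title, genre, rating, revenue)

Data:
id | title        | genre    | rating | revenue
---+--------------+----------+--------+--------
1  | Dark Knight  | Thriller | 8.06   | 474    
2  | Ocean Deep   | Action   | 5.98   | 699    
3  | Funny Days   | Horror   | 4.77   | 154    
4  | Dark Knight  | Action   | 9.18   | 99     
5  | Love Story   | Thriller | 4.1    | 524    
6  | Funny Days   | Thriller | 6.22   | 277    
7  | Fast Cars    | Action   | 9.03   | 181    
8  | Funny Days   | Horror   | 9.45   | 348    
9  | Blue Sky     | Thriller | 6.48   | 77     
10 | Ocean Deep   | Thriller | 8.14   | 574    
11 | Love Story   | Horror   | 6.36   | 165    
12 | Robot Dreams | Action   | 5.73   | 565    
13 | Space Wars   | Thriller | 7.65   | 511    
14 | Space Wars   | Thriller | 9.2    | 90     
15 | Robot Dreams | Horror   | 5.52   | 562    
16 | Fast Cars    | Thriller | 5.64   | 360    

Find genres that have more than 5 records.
SELECT genre, COUNT(*) as cnt
FROM movies
GROUP BY genre
HAVING COUNT(*) > 5

Result:
  Thriller: 8

Note: HAVING filters groups after aggregation, WHERE filters rows before.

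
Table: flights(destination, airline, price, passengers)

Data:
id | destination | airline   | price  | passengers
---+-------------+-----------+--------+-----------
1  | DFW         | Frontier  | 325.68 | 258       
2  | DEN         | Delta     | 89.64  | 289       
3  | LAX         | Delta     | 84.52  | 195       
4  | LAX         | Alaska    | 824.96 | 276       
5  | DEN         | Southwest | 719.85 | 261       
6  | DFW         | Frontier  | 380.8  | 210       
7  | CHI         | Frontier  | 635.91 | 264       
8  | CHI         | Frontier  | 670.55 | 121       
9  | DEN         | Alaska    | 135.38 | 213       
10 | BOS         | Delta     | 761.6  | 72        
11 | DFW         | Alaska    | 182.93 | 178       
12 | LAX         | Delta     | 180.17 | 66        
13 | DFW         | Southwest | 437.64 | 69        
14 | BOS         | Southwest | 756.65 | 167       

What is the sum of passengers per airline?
SELECT airline, SUM(passengers) as result
FROM flights
GROUP BY airline

Result:
  Alaska: 667
  Delta: 622
  Frontier: 853
  Southwest: 497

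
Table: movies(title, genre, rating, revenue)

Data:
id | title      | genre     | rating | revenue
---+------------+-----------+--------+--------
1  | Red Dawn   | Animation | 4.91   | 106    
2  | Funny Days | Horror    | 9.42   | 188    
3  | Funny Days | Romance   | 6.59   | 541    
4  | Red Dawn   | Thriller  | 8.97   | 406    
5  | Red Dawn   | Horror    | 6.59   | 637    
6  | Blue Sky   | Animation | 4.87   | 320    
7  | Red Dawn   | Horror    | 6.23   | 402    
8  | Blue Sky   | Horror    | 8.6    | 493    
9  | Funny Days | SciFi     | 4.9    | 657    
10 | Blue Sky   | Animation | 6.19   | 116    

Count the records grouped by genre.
SELECT genre, COUNT(*) as count
FROM movies
GROUP BY genre

Result:
  Animation: 3
  Horror: 4
  Romance: 1
  SciFi: 1
  Thriller: 1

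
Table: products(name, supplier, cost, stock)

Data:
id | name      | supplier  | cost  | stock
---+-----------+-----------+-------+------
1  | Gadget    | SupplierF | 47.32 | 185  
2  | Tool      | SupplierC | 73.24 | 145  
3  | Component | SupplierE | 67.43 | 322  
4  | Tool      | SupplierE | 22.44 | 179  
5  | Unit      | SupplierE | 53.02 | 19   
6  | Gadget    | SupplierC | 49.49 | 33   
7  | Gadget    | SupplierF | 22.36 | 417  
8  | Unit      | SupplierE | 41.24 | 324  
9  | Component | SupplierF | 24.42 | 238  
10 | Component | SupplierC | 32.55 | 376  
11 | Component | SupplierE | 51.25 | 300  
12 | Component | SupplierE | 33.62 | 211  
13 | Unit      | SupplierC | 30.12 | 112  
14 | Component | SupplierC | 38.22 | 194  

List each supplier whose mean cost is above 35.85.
SELECT supplier, AVG(cost)
FROM products
GROUP BY supplier
HAVING AVG(cost) > 35.85

Result:
  SupplierC: avg=44.72
  SupplierE: avg=44.83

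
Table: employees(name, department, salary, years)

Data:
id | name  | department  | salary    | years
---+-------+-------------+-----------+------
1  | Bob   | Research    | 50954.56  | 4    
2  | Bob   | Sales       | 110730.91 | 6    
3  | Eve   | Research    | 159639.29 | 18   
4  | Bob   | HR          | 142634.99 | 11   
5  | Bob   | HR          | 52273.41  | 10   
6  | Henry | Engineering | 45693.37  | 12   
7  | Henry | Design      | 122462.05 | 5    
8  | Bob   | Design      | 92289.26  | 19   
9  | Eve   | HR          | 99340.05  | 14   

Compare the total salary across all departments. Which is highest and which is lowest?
SELECT department, SUM(salary)
FROM employees
GROUP BY department
ORDER BY SUM(salary)

All groups:
  Engineering: 45693.37
  Sales: 110730.91
  Research: 210593.85
  Design: 214751.31
  HR: 294248.45

Highest: HR (294248.45)
Lowest: Engineering (45693.37)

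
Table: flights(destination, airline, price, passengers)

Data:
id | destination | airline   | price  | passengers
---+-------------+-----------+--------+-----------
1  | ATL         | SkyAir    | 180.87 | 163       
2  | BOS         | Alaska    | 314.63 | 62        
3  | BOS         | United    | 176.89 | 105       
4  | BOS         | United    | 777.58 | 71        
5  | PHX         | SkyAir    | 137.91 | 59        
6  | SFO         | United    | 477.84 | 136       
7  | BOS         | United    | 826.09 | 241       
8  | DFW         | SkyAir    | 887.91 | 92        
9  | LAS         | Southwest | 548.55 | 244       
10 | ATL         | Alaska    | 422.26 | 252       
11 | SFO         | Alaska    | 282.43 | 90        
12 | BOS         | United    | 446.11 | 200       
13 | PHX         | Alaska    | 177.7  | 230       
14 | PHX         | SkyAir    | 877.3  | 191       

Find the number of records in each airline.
SELECT airline, COUNT(*) as count
FROM flights
GROUP BY airline

Result:
  Alaska: 4
  SkyAir: 4
  Southwest: 1
  United: 5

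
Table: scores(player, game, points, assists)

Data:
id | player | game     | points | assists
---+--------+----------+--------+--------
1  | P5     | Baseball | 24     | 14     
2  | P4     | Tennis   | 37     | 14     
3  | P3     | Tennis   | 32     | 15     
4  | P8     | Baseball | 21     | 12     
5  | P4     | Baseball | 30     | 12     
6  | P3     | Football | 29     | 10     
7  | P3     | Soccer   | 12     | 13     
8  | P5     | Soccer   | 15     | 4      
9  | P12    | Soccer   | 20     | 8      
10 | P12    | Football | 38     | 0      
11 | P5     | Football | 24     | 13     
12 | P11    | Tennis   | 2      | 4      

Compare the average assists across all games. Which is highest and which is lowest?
SELECT game, AVG(assists)
FROM scores
GROUP BY game
ORDER BY AVG(assists)

All groups:
  Football: 7.67
  Soccer: 8.33
  Tennis: 11.00
  Baseball: 12.67

Highest: Baseball (12.67)
Lowest: Football (7.67)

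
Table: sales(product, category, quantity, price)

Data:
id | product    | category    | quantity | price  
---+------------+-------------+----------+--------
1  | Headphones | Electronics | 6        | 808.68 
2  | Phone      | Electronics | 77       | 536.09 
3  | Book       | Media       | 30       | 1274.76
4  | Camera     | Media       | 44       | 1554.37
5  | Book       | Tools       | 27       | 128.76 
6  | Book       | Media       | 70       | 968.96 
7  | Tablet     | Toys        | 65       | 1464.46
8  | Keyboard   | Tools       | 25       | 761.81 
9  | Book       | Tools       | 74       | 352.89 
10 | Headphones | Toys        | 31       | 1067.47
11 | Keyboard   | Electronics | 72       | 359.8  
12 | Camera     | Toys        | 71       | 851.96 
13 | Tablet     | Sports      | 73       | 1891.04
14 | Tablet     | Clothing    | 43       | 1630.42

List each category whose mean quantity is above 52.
SELECT category, AVG(quantity)
FROM sales
GROUP BY category
HAVING AVG(quantity) > 52

Result:
  Sports: avg=73.00
  Toys: avg=55.67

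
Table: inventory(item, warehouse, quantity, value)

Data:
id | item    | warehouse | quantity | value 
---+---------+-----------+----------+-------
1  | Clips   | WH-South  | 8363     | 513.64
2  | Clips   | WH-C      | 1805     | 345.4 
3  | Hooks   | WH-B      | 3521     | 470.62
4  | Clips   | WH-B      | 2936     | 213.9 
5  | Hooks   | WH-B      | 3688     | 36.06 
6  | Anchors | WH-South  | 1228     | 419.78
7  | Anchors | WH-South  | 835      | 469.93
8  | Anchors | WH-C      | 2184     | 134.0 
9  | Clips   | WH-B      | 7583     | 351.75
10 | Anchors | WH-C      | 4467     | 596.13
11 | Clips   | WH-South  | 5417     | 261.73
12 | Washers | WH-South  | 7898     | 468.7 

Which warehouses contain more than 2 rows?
SELECT warehouse, COUNT(*) as cnt
FROM inventory
GROUP BY warehouse
HAVING COUNT(*) > 2

Result:
  WH-B: 4
  WH-C: 3
  WH-South: 5

Note: HAVING filters groups after aggregation, WHERE filters rows before.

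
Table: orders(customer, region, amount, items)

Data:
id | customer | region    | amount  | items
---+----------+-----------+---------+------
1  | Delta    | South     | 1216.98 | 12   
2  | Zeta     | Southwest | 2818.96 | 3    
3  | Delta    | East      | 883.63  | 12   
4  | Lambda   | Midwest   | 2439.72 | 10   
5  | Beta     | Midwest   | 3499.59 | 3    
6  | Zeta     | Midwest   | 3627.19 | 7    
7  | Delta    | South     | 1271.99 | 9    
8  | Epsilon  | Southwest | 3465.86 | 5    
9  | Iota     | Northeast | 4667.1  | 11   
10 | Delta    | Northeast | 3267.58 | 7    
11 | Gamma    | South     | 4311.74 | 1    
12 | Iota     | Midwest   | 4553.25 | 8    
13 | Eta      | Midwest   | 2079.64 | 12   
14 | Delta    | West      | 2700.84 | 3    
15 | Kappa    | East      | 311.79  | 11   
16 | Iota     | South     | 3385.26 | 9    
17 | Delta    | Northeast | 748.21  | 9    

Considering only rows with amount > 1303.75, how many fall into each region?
SELECT region, COUNT(*)
FROM orders
WHERE amount > 1303.75
GROUP BY region

Note: WHERE filters rows before grouping.

Result:
  Midwest: 5
  Northeast: 2
  South: 2
  Southwest: 2
  West: 1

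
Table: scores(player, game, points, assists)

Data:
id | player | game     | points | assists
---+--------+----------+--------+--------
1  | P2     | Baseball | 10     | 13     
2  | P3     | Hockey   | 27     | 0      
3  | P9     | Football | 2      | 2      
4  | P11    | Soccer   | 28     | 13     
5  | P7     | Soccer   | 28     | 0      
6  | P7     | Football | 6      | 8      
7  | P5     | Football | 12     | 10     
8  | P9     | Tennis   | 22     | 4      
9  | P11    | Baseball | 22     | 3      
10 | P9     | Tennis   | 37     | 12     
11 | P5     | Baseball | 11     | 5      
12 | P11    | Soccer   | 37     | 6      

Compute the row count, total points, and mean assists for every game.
SELECT game,
       COUNT(*) as cnt,
       SUM(points) as total_points,
       AVG(assists) as avg_assists
FROM scores
GROUP BY game

Result:
  Baseball: 3 records, 43 total points, 7.00 avg assists
  Football: 3 records, 20 total points, 6.67 avg assists
  Hockey: 1 records, 27 total points, 0.00 avg assists
  Soccer: 3 records, 93 total points, 6.33 avg assists
  Tennis: 2 records, 59 total points, 8.00 avg assists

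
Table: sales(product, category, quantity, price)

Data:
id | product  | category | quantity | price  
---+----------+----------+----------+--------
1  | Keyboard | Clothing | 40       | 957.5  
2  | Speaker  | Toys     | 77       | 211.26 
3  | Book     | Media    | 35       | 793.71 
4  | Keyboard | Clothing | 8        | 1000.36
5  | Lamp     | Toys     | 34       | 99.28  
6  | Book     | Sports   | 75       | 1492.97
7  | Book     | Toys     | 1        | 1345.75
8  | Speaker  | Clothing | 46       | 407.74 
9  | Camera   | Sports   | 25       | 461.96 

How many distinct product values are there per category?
SELECT category, COUNT(DISTINCT product)
FROM sales
GROUP BY category

Result:
  Clothing: 2 distinct
  Media: 1 distinct
  Sports: 2 distinct
  Toys: 3 distinct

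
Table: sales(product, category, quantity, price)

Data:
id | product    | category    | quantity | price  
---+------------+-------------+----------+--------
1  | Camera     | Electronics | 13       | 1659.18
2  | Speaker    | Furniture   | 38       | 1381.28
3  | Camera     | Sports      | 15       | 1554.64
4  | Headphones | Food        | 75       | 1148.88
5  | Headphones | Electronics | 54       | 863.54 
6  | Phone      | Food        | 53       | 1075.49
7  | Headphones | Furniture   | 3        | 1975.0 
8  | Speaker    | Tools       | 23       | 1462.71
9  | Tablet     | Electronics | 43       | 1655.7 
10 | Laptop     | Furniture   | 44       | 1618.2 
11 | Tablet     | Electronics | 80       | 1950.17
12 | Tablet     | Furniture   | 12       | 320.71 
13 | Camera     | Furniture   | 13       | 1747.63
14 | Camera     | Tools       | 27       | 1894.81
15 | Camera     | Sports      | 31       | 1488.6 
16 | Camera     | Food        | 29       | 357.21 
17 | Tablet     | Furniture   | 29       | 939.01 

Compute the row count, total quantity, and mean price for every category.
SELECT category,
       COUNT(*) as cnt,
       SUM(quantity) as total_quantity,
       AVG(price) as avg_price
FROM sales
GROUP BY category

Result:
  Electronics: 4 records, 190 total quantity, 1532.15 avg price
  Food: 3 records, 157 total quantity, 860.53 avg price
  Furniture: 6 records, 139 total quantity, 1330.31 avg price
  Sports: 2 records, 46 total quantity, 1521.62 avg price
  Tools: 2 records, 50 total quantity, 1678.76 avg price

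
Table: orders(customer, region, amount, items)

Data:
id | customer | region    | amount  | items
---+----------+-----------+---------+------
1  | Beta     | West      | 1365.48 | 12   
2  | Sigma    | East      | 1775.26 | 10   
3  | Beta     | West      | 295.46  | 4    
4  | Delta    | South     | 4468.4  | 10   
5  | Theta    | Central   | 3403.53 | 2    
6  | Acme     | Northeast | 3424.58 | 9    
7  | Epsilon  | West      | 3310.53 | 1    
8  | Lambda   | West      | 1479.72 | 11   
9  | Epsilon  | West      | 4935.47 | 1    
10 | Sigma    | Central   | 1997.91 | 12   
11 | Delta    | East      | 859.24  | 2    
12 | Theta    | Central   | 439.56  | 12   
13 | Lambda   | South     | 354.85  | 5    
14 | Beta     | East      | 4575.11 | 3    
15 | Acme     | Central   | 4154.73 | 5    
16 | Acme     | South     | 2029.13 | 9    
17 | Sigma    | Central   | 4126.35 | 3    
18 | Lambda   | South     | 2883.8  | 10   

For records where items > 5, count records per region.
SELECT region, COUNT(*)
FROM orders
WHERE items > 5
GROUP BY region

Note: WHERE filters rows before grouping.

Result:
  Central: 2
  East: 1
  Northeast: 1
  South: 3
  West: 2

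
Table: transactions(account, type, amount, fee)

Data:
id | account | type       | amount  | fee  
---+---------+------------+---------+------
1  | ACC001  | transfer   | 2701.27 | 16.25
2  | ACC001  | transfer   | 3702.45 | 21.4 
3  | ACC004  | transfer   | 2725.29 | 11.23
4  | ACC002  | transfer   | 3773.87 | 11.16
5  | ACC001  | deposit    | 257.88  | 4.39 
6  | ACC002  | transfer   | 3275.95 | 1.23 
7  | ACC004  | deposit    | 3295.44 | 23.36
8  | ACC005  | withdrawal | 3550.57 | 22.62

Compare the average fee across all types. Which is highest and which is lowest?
SELECT type, AVG(fee)
FROM transactions
GROUP BY type
ORDER BY AVG(fee)

All groups:
  transfer: 12.25
  deposit: 13.88
  withdrawal: 22.62

Highest: withdrawal (22.62)
Lowest: transfer (12.25)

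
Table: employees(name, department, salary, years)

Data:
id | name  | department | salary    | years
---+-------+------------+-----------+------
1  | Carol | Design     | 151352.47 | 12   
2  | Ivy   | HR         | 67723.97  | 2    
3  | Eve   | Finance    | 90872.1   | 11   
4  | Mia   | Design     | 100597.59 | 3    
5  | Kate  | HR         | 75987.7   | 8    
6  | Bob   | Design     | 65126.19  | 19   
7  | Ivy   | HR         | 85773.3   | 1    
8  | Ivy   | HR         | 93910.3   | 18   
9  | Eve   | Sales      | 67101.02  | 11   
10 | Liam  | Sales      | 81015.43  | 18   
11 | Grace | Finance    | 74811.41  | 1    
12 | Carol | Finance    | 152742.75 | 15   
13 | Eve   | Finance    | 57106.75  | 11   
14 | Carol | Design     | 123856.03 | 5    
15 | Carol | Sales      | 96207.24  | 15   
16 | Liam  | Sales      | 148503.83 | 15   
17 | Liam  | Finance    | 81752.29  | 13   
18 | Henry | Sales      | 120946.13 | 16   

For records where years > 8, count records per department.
SELECT department, COUNT(*)
FROM employees
WHERE years > 8
GROUP BY department

Note: WHERE filters rows before grouping.

Result:
  Design: 2
  Finance: 4
  HR: 1
  Sales: 5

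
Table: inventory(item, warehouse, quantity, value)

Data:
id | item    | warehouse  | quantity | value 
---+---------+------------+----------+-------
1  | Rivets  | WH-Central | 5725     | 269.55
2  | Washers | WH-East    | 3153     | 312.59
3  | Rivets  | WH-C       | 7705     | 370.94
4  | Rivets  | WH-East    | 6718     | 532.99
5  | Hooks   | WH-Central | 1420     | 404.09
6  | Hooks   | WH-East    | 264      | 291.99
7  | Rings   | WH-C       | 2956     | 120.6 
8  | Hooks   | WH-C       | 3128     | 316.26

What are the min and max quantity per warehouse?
SELECT warehouse, MIN(quantity), MAX(quantity)
FROM inventory
GROUP BY warehouse

Result:
  WH-C: min=2956, max=7705
  WH-Central: min=1420, max=5725
  WH-East: min=264, max=6718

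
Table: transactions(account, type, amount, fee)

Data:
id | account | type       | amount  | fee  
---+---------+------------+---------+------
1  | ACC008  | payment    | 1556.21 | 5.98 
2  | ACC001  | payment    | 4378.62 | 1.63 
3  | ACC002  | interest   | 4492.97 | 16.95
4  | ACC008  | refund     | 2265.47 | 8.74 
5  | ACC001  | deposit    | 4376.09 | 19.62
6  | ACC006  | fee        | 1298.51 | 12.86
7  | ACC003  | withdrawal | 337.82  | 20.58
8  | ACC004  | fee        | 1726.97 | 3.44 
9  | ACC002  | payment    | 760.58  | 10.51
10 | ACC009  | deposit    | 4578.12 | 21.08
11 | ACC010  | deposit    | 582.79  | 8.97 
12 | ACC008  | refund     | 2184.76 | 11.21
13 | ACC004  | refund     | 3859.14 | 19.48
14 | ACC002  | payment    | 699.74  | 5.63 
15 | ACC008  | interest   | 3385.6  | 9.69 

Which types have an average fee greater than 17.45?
SELECT type, AVG(fee)
FROM transactions
GROUP BY type
HAVING AVG(fee) > 17.45

Result:
  withdrawal: avg=20.58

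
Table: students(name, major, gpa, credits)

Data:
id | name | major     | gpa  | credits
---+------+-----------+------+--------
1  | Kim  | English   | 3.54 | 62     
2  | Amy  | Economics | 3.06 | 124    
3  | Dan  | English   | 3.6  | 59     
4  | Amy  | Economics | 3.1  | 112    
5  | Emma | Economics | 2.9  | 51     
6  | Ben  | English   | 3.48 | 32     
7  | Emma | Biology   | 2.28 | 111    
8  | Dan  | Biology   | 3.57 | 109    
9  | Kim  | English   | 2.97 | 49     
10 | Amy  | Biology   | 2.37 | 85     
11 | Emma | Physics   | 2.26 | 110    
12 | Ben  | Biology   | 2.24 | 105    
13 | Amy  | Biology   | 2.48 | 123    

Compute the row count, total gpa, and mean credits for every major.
SELECT major,
       COUNT(*) as cnt,
       SUM(gpa) as total_gpa,
       AVG(credits) as avg_credits
FROM students
GROUP BY major

Result:
  Biology: 5 records, 12.94 total gpa, 106.60 avg credits
  Economics: 3 records, 9.06 total gpa, 95.67 avg credits
  English: 4 records, 13.59 total gpa, 50.50 avg credits
  Physics: 1 records, 2.26 total gpa, 110.00 avg credits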